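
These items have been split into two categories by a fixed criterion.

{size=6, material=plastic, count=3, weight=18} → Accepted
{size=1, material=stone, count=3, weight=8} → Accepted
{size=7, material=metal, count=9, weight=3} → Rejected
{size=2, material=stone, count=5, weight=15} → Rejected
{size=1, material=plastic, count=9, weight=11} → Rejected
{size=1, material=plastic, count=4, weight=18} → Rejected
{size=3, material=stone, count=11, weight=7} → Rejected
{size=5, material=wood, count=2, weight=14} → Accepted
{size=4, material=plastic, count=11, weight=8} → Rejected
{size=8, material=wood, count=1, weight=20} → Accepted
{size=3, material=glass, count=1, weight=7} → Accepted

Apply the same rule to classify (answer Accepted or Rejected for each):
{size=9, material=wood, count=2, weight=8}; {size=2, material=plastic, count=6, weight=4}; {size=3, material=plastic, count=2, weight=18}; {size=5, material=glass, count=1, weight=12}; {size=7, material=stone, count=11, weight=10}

The rule appears to be: count ≤ 3.
{size=9, material=wood, count=2, weight=8} — count = 2, hence Accepted.
{size=2, material=plastic, count=6, weight=4} — count = 6, hence Rejected.
{size=3, material=plastic, count=2, weight=18} — count = 2, hence Accepted.
{size=5, material=glass, count=1, weight=12} — count = 1, hence Accepted.
{size=7, material=stone, count=11, weight=10} — count = 11, hence Rejected.

Accepted, Rejected, Accepted, Accepted, Rejected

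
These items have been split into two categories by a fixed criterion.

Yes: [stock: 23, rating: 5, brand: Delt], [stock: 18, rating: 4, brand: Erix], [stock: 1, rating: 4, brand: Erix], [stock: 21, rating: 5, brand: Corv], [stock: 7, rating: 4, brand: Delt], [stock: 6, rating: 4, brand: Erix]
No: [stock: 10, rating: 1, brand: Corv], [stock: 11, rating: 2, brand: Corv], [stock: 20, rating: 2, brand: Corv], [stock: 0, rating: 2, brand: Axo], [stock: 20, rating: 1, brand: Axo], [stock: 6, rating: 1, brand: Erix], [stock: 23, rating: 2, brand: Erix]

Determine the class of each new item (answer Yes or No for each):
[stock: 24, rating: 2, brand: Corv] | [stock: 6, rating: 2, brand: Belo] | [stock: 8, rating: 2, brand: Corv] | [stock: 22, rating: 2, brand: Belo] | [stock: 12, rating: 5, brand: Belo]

No, No, No, No, Yes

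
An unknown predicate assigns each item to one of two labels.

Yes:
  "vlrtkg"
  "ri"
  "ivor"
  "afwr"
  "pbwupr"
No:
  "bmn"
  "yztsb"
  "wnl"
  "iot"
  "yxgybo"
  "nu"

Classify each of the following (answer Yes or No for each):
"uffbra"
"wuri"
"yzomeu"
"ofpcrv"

Yes, Yes, No, Yes

Checking candidate rules against both groups, what survives is: contains 'r'.
Yes: "uffbra", since has 'r'. Yes: "wuri", since has 'r'. No: "yzomeu", since no 'r'. Yes: "ofpcrv", since has 'r'.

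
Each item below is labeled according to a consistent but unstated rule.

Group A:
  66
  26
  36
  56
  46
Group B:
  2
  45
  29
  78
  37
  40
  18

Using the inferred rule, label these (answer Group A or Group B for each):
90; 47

The classifier is using: ends in digit 6.

Group B, Group B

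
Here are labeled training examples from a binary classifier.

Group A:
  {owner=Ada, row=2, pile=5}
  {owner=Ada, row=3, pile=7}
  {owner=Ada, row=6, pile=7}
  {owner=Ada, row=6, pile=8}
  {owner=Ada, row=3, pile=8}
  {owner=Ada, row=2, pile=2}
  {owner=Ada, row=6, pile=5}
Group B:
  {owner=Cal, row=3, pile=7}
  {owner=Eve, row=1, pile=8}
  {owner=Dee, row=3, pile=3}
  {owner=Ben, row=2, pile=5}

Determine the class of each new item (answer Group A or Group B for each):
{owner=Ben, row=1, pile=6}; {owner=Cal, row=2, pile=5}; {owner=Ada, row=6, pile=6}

One predicate separates the groups cleanly: owner is Ada.
{owner=Ben, row=1, pile=6}: owner is Ben — does not fit, so Group B.
{owner=Cal, row=2, pile=5}: owner is Cal — does not fit, so Group B.
{owner=Ada, row=6, pile=6}: owner is Ada — satisfies this, so Group A.

Group B, Group B, Group A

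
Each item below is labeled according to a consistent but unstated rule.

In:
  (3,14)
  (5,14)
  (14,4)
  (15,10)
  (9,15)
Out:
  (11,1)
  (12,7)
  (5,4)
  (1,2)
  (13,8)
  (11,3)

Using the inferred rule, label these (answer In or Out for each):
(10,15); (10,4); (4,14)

The rule appears to be: max ≥ 14.
(10,15): max 15, matches → In. (10,4): max 10, does not pass → Out. (4,14): max 14, matches → In.

In, Out, In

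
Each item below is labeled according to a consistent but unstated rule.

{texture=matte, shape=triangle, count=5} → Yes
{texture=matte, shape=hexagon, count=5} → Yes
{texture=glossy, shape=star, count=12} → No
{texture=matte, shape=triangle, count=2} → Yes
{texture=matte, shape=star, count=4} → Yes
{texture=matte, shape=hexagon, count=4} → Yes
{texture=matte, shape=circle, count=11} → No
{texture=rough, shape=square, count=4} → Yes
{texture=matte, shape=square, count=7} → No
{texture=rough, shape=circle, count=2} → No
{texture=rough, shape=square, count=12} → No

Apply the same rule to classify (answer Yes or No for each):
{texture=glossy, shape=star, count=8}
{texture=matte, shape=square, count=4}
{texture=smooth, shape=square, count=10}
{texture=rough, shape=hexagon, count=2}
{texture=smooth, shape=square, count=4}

No, Yes, No, Yes, Yes

'Yes' ⟺ shape is not circle AND count ≤ 5.
{texture=glossy, shape=star, count=8}: No (shape is star, count = 8).
{texture=matte, shape=square, count=4}: Yes (shape is square, count = 4).
{texture=smooth, shape=square, count=10}: No (shape is square, count = 10).
{texture=rough, shape=hexagon, count=2}: Yes (shape is hexagon, count = 2).
{texture=smooth, shape=square, count=4}: Yes (shape is square, count = 4).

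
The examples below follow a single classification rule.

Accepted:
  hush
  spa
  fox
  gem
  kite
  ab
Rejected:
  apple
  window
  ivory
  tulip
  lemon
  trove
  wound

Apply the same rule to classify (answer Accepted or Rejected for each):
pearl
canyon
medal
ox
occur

Rejected, Rejected, Rejected, Accepted, Rejected

Rule: length ≤ 4. This holds for each 'Accepted' example and fails for each 'Rejected' one.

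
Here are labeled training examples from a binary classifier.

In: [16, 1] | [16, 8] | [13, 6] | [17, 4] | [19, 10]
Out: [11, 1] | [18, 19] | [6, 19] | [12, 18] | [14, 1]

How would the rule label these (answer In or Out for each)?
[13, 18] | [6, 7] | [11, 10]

The pattern is that an item is 'In' exactly when: first > second AND sum ≥ 17.
[13, 18]: 13 < 18, 13+18 = 31, fails this test → Out. [6, 7]: 6 < 7, 6+7 = 13, fails this test → Out. [11, 10]: 11 > 10, 11+10 = 21, matches → In.

Out, Out, In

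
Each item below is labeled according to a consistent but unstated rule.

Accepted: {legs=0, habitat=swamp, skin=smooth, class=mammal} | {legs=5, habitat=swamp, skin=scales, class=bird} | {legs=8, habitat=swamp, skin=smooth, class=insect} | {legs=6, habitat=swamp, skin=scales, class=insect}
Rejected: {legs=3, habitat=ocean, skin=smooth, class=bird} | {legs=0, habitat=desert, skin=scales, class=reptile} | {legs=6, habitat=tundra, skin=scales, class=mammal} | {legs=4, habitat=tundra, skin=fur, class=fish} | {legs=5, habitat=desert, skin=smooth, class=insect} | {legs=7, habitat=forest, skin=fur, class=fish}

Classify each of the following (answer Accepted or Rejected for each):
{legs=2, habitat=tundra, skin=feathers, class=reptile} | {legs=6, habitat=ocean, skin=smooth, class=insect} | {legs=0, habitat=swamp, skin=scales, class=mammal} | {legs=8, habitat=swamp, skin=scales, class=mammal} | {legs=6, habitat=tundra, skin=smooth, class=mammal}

Rejected, Rejected, Accepted, Accepted, Rejected

Looking at the examples, the only property every 'Accepted' case has and every 'Rejected' case lacks is: habitat is swamp.
{legs=2, habitat=tundra, skin=feathers, class=reptile} — habitat is tundra, hence Rejected. {legs=6, habitat=ocean, skin=smooth, class=insect} — habitat is ocean, hence Rejected. {legs=0, habitat=swamp, skin=scales, class=mammal} — habitat is swamp, hence Accepted. {legs=8, habitat=swamp, skin=scales, class=mammal} — habitat is swamp, hence Accepted. {legs=6, habitat=tundra, skin=smooth, class=mammal} — habitat is tundra, hence Rejected.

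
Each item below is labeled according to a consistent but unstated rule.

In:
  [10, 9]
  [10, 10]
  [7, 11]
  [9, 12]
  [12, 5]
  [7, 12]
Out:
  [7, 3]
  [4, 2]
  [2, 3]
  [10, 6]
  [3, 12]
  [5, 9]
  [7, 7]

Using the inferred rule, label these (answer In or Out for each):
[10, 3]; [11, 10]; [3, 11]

The common property of the 'In' items is: sum ≥ 17. No 'Out' item has it.
[10, 3] — 10+3 = 13, hence Out.
[11, 10] — 11+10 = 21, hence In.
[3, 11] — 3+11 = 14, hence Out.

Out, In, Out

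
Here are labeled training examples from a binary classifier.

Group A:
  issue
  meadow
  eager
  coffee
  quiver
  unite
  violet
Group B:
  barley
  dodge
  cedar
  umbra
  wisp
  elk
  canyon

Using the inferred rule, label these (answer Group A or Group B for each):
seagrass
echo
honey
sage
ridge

Group A, Group B, Group B, Group B, Group B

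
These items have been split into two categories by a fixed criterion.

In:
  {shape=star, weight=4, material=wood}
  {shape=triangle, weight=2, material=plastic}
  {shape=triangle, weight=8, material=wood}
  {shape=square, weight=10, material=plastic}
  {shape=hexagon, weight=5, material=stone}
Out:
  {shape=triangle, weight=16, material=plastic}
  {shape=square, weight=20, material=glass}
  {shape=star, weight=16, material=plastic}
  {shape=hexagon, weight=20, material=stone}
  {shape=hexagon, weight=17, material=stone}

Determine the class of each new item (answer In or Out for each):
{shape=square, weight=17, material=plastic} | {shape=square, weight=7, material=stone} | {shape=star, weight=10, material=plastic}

All 'In' examples share one property — weight ≤ 10 — and every 'Out' example lacks it.
{shape=square, weight=17, material=plastic} → weight = 17 → Out. {shape=square, weight=7, material=stone} → weight = 7 → In. {shape=star, weight=10, material=plastic} → weight = 10 → In.

Out, In, In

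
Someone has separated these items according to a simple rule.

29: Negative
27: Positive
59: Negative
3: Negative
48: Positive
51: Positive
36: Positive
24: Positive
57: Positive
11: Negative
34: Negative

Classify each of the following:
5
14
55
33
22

Negative, Negative, Negative, Positive, Negative

One predicate separates the groups cleanly: multiple of 3 AND at least 11.
Negative: 5, since 5 = 3·1 + 2, 5 < 11. Negative: 14, since 14 = 3·4 + 2, 14 ≥ 11. Negative: 55, since 55 = 3·18 + 1, 55 ≥ 11. Positive: 33, since 33 = 3·11, 33 ≥ 11. Negative: 22, since 22 = 3·7 + 1, 22 ≥ 11.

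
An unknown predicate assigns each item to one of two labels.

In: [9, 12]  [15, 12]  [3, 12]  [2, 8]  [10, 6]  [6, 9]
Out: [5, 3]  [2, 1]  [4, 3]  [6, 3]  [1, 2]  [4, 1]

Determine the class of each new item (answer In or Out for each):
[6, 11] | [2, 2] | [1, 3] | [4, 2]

A rule that fits every label: sum ≥ 10 — true of each 'In' example, false of each 'Out' one.
[6, 11]: In (6+11 = 17). [2, 2]: Out (2+2 = 4). [1, 3]: Out (1+3 = 4). [4, 2]: Out (4+2 = 6).

In, Out, Out, Out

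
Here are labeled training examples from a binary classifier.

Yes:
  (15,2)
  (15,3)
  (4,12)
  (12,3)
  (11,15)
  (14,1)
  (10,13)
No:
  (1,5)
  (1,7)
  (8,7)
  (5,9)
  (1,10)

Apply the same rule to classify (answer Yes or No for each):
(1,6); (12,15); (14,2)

Every 'Yes' example satisfies: max ≥ 11. None of the 'No' examples do.

No, Yes, Yes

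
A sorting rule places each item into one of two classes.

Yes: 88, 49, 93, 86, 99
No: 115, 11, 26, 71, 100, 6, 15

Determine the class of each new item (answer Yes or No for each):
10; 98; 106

All 'Yes' examples share one property — digit sum ≥ 9 — and every 'No' example lacks it.
10: No (digit sum 1+0 = 1).
98: Yes (digit sum 9+8 = 17).
106: No (digit sum 1+0+6 = 7).

No, Yes, No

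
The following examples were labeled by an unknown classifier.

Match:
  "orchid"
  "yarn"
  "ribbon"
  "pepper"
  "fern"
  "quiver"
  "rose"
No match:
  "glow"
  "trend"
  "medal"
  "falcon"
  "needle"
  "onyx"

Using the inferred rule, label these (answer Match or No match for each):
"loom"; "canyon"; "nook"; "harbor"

One predicate separates the groups cleanly: even length AND contains 'r'.

No match, No match, No match, Match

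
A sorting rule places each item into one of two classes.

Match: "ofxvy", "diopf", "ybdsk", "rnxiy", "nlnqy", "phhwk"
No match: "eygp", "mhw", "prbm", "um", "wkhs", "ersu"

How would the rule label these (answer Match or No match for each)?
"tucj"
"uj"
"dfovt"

No match, No match, Match

Looking at the examples, the only property every 'Match' case has and every 'No match' case lacks is: length 5.
"tucj": length 4, fails the rule → No match. "uj": length 2, fails the rule → No match. "dfovt": length 5, qualifies → Match.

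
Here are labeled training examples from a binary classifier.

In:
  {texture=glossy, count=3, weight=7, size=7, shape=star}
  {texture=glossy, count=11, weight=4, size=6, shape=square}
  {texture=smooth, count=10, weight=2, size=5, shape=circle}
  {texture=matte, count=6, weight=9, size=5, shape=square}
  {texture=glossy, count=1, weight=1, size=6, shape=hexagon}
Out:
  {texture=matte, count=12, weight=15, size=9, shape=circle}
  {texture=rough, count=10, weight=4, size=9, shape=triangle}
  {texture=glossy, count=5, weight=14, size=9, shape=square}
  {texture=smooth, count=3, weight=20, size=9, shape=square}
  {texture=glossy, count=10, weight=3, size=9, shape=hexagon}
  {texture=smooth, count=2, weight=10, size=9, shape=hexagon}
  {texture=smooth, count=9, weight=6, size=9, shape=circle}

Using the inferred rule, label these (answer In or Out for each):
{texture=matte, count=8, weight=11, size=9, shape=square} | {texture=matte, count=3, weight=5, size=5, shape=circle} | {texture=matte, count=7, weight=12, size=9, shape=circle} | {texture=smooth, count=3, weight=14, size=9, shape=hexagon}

All 'In' examples share one property — size ≤ 7 — and every 'Out' example lacks it.
{texture=matte, count=8, weight=11, size=9, shape=square}: Out (size = 9). {texture=matte, count=3, weight=5, size=5, shape=circle}: In (size = 5). {texture=matte, count=7, weight=12, size=9, shape=circle}: Out (size = 9). {texture=smooth, count=3, weight=14, size=9, shape=hexagon}: Out (size = 9).

Out, In, Out, Out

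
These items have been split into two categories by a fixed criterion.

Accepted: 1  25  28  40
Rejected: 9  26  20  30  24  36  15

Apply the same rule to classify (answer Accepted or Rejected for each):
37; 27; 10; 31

Checking candidate rules against both groups, what survives is: ≡ 1 (mod 3).
37: 37 mod 3 = 1 — fits, so Accepted.
27: 27 mod 3 = 0 — doesn't qualify, so Rejected.
10: 10 mod 3 = 1 — fits, so Accepted.
31: 31 mod 3 = 1 — fits, so Accepted.

Accepted, Rejected, Accepted, Accepted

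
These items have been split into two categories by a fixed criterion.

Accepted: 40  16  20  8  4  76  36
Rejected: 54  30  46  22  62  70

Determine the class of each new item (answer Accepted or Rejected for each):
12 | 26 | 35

Accepted, Rejected, Rejected

Looking at the examples, the only property every 'Accepted' case has and every 'Rejected' case lacks is: multiple of 4.
12: 12 = 4·3, passes → Accepted.
26: 26 = 4·6 + 2, fails the rule → Rejected.
35: 35 = 4·8 + 3, fails the rule → Rejected.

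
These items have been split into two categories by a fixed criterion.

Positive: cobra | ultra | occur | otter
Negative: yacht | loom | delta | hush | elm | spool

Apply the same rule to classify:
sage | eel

'Positive' ⟺ contains 'r'.
sage — no 'r', hence Negative. eel — no 'r', hence Negative.

Negative, Negative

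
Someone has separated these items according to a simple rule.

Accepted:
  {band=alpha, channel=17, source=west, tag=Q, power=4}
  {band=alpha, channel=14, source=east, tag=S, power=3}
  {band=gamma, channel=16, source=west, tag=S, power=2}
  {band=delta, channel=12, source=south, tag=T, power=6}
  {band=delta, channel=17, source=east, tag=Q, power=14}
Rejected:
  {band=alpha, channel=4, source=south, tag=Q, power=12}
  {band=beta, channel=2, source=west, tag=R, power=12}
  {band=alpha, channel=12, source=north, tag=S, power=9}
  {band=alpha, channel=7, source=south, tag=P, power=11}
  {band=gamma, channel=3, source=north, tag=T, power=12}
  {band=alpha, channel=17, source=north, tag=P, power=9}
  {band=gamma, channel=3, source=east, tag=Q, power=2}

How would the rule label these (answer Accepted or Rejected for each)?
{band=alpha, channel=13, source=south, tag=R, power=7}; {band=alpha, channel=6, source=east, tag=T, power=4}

One predicate separates the groups cleanly: power ≠ 9 AND channel ≥ 12.

Accepted, Rejected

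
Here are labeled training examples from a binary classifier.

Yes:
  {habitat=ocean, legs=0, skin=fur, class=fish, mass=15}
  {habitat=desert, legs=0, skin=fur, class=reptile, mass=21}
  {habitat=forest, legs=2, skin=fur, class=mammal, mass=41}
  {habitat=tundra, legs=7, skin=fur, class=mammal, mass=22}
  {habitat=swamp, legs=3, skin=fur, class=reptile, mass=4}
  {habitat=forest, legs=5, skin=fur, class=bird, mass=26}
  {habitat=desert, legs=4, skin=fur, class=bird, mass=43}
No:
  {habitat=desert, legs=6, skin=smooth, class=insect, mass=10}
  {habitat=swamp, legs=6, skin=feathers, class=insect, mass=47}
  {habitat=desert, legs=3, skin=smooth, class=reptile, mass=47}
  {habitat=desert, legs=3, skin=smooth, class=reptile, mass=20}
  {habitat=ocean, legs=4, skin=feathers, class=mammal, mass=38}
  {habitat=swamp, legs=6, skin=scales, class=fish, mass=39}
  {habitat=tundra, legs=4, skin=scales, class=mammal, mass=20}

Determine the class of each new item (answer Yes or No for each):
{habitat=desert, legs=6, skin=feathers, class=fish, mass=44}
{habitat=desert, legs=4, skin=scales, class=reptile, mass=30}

Comparing the two groups points to one rule — skin is fur.

No, No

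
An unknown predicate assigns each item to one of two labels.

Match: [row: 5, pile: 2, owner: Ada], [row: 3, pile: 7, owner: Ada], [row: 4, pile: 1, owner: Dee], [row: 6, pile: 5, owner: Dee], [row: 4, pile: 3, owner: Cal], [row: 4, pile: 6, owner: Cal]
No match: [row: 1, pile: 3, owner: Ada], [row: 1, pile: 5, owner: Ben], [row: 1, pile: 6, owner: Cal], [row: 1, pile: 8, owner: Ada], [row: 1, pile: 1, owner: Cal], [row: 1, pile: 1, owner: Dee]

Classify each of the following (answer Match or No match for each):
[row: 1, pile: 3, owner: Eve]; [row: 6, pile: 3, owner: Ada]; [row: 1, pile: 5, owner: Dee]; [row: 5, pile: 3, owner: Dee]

Every 'Match' example satisfies: row ≥ 3. None of the 'No match' examples do.
[row: 1, pile: 3, owner: Eve]: row = 1, doesn't match → No match. [row: 6, pile: 3, owner: Ada]: row = 6, satisfies this → Match. [row: 1, pile: 5, owner: Dee]: row = 1, doesn't match → No match. [row: 5, pile: 3, owner: Dee]: row = 5, satisfies this → Match.

No match, Match, No match, Match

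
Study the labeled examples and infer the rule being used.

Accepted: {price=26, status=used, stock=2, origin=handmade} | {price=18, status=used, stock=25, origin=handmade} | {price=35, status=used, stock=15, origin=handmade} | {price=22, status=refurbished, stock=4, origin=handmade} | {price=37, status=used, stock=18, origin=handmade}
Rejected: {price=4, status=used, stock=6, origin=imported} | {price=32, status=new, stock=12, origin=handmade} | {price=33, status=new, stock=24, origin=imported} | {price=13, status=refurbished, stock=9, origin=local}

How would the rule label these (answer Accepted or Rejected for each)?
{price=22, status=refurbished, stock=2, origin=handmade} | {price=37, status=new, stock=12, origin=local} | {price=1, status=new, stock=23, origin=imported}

The common property of the 'Accepted' items is: origin is handmade AND price ≠ 32. No 'Rejected' item has it.

Accepted, Rejected, Rejected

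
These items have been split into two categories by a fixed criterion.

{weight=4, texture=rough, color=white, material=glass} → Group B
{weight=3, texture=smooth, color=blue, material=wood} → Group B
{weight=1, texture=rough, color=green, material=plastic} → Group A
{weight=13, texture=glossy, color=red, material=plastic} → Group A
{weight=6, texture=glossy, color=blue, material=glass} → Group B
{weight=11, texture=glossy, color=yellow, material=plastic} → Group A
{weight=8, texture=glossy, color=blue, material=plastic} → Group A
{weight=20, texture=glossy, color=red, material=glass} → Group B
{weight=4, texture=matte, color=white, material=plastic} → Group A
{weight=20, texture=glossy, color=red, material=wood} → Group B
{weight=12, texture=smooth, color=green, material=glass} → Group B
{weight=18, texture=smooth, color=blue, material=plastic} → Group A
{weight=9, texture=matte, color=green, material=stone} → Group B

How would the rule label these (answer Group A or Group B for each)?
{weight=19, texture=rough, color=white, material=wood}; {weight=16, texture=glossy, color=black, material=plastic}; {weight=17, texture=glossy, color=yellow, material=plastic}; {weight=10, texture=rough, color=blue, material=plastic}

Group B, Group A, Group A, Group A

The common property of the 'Group A' items is: material is plastic. No 'Group B' item has it.
Group B: {weight=19, texture=rough, color=white, material=wood}, since material is wood.
Group A: {weight=16, texture=glossy, color=black, material=plastic}, since material is plastic.
Group A: {weight=17, texture=glossy, color=yellow, material=plastic}, since material is plastic.
Group A: {weight=10, texture=rough, color=blue, material=plastic}, since material is plastic.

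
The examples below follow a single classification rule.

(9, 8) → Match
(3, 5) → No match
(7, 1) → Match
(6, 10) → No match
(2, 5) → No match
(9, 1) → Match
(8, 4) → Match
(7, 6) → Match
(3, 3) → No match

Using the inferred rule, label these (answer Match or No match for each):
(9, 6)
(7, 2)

The classifier is using: first > second.
Match: (9, 6), since 9 > 6.
Match: (7, 2), since 7 > 2.

Match, Match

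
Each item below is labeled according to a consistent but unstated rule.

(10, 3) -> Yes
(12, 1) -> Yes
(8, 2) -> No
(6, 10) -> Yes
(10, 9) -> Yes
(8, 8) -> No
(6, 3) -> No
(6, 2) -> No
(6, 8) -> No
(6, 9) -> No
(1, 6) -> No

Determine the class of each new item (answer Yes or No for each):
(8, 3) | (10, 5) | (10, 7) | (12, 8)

The classifier is using: max ≥ 10.
(8, 3) → max 8 → No. (10, 5) → max 10 → Yes. (10, 7) → max 10 → Yes. (12, 8) → max 12 → Yes.

No, Yes, Yes, Yes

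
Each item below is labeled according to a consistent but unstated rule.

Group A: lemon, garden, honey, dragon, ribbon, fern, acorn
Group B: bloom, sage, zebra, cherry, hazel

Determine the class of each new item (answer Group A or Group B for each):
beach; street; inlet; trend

Rule: contains 'n'. This holds for each 'Group A' example and fails for each 'Group B' one.

Group B, Group B, Group A, Group A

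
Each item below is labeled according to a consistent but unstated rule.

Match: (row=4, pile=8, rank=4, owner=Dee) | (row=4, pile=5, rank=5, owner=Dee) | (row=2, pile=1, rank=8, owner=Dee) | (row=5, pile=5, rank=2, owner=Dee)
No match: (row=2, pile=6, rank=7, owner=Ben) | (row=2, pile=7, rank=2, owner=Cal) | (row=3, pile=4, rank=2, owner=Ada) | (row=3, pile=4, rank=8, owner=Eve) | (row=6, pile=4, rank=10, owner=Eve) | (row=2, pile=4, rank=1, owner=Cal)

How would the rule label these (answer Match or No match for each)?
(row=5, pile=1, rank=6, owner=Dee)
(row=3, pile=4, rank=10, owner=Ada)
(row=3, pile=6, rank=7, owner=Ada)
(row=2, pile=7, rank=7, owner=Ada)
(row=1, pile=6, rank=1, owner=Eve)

The classifier is using: owner is Dee.
(row=5, pile=1, rank=6, owner=Dee): owner is Dee — has this property, so Match.
(row=3, pile=4, rank=10, owner=Ada): owner is Ada — fails the rule, so No match.
(row=3, pile=6, rank=7, owner=Ada): owner is Ada — fails the rule, so No match.
(row=2, pile=7, rank=7, owner=Ada): owner is Ada — fails the rule, so No match.
(row=1, pile=6, rank=1, owner=Eve): owner is Eve — fails the rule, so No match.

Match, No match, No match, No match, No match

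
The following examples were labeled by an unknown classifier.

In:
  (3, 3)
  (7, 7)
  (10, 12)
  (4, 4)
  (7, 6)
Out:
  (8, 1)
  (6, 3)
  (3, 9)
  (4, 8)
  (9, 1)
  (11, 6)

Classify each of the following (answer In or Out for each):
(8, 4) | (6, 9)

Out, Out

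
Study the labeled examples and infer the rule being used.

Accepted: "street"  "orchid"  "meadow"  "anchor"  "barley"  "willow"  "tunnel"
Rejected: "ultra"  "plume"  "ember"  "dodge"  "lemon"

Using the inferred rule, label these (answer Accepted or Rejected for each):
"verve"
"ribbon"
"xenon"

A rule that fits every label: even length — true of each 'Accepted' example, false of each 'Rejected' one.
Rejected: "verve", since length 5.
Accepted: "ribbon", since length 6.
Rejected: "xenon", since length 5.

Rejected, Accepted, Rejected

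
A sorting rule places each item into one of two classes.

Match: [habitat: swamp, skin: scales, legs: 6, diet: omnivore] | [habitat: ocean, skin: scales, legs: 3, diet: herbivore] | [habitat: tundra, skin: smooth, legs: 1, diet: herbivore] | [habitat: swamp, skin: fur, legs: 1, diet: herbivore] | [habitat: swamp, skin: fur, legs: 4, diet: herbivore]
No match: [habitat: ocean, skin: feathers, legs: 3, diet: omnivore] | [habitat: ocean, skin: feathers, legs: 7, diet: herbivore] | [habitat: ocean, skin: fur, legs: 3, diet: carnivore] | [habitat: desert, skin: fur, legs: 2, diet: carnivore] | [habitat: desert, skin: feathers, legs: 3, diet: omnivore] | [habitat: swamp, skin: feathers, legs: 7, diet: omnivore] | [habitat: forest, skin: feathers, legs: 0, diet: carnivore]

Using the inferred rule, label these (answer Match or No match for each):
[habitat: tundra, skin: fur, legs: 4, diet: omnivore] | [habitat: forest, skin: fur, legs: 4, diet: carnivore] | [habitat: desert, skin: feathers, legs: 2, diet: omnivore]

Every 'Match' example satisfies: skin is not feathers AND diet is not carnivore. None of the 'No match' examples do.
[habitat: tundra, skin: fur, legs: 4, diet: omnivore]: Match (skin is fur, diet is omnivore). [habitat: forest, skin: fur, legs: 4, diet: carnivore]: No match (skin is fur, diet is carnivore). [habitat: desert, skin: feathers, legs: 2, diet: omnivore]: No match (skin is feathers, diet is omnivore).

Match, No match, No match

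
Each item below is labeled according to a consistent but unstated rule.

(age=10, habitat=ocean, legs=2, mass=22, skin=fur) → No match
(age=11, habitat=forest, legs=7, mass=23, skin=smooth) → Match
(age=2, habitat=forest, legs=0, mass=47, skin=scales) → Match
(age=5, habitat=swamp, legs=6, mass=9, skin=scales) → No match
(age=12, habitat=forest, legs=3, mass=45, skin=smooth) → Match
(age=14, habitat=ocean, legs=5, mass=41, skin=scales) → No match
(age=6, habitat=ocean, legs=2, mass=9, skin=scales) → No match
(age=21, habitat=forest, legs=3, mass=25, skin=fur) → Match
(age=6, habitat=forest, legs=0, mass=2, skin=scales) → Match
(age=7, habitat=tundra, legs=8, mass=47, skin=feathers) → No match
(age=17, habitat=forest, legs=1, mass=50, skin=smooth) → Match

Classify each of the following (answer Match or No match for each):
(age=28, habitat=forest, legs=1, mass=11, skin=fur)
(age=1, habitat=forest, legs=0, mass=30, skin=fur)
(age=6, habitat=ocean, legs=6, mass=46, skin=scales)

Match, Match, No match

Every 'Match' example satisfies: habitat is forest. None of the 'No match' examples do.
(age=28, habitat=forest, legs=1, mass=11, skin=fur) — habitat is forest, hence Match. (age=1, habitat=forest, legs=0, mass=30, skin=fur) — habitat is forest, hence Match. (age=6, habitat=ocean, legs=6, mass=46, skin=scales) — habitat is ocean, hence No match.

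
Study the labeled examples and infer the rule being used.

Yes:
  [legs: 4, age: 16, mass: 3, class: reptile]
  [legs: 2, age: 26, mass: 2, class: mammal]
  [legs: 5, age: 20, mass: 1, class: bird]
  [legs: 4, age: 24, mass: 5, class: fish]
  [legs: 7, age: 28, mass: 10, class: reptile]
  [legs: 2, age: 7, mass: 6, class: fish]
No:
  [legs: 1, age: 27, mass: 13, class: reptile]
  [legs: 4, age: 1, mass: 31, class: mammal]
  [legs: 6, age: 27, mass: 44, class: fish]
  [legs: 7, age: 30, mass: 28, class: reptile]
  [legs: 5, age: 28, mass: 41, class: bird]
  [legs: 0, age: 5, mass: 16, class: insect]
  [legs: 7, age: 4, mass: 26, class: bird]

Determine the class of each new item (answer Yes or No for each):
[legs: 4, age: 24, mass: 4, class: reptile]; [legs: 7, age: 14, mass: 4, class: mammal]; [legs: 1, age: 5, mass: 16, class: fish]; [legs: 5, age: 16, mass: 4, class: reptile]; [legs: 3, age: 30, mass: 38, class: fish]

The rule appears to be: mass ≤ 10.
[legs: 4, age: 24, mass: 4, class: reptile]: mass = 4 — has this property, so Yes.
[legs: 7, age: 14, mass: 4, class: mammal]: mass = 4 — has this property, so Yes.
[legs: 1, age: 5, mass: 16, class: fish]: mass = 16 — does not fit, so No.
[legs: 5, age: 16, mass: 4, class: reptile]: mass = 4 — has this property, so Yes.
[legs: 3, age: 30, mass: 38, class: fish]: mass = 38 — does not fit, so No.

Yes, Yes, No, Yes, No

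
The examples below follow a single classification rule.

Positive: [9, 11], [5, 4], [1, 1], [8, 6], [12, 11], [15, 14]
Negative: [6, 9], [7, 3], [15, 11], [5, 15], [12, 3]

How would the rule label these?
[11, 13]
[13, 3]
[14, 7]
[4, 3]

Positive, Negative, Negative, Positive

The simplest hypothesis consistent with all the labels is: |first − second| ≤ 2.
Positive: [11, 13], since |11−13| = 2. Negative: [13, 3], since |13−3| = 10. Negative: [14, 7], since |14−7| = 7. Positive: [4, 3], since |4−3| = 1.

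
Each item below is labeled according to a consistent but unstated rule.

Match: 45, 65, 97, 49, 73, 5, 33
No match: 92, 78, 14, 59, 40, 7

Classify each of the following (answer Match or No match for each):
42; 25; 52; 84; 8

No match, Match, No match, No match, No match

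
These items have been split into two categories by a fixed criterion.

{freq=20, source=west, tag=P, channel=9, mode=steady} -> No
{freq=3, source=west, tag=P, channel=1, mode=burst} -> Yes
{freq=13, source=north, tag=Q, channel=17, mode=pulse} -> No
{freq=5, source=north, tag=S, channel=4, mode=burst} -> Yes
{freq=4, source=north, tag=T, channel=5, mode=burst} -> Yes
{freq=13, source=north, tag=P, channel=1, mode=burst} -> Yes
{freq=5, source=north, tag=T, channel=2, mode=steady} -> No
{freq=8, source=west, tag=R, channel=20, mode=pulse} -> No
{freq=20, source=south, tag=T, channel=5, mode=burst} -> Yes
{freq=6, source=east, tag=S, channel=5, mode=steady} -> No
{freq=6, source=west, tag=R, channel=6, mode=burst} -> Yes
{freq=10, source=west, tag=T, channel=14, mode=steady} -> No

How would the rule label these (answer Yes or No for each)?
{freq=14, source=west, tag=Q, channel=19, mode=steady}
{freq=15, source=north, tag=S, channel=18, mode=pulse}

Rule: mode is burst. This holds for each 'Yes' example and fails for each 'No' one.
{freq=14, source=west, tag=Q, channel=19, mode=steady} — mode is steady, hence No.
{freq=15, source=north, tag=S, channel=18, mode=pulse} — mode is pulse, hence No.

No, No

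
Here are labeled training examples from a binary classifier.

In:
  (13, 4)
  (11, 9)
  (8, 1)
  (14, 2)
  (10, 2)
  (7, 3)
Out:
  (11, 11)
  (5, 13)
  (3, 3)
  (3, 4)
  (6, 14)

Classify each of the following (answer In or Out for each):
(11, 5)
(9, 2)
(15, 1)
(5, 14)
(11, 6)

In, In, In, Out, In

Checking candidate rules against both groups, what survives is: first > second.
In: (11, 5), since 11 > 5. In: (9, 2), since 9 > 2. In: (15, 1), since 15 > 1. Out: (5, 14), since 5 < 14. In: (11, 6), since 11 > 6.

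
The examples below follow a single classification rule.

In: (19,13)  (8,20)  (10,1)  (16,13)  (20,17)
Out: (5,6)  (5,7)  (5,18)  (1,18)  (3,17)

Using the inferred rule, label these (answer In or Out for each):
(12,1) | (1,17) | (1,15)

In, Out, Out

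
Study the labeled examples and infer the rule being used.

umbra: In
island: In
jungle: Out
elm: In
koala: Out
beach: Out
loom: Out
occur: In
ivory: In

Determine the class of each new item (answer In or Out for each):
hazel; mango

Out, Out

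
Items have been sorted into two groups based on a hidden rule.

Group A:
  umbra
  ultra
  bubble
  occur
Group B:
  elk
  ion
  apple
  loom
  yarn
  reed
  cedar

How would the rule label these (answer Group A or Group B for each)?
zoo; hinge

Every 'Group A' example satisfies: contains 'u'. None of the 'Group B' examples do.
Group B: zoo, since no 'u'. Group B: hinge, since no 'u'.

Group B, Group B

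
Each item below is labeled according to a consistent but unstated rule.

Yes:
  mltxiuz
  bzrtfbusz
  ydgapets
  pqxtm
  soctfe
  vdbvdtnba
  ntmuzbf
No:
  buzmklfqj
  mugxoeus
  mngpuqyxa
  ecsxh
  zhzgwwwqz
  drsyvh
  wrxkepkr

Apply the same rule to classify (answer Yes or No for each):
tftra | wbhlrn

The distinguishing property — contains 't' — holds for all the 'Yes' cases and none of the 'No' cases.
Yes: tftra, since has 't'.
No: wbhlrn, since no 't'.

Yes, No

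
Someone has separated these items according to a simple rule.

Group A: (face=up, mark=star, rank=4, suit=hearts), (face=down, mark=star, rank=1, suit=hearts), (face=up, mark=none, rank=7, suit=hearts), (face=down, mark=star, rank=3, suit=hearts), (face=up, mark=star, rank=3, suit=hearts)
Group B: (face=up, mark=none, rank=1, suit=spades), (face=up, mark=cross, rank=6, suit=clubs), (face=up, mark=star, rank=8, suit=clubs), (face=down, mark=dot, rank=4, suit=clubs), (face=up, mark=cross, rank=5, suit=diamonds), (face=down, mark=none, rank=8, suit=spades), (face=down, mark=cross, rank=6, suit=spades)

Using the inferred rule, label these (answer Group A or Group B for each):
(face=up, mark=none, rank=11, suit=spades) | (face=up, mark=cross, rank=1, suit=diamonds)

Group B, Group B

Checking candidate rules against both groups, what survives is: suit is hearts.
(face=up, mark=none, rank=11, suit=spades) — suit is spades, hence Group B. (face=up, mark=cross, rank=1, suit=diamonds) — suit is diamonds, hence Group B.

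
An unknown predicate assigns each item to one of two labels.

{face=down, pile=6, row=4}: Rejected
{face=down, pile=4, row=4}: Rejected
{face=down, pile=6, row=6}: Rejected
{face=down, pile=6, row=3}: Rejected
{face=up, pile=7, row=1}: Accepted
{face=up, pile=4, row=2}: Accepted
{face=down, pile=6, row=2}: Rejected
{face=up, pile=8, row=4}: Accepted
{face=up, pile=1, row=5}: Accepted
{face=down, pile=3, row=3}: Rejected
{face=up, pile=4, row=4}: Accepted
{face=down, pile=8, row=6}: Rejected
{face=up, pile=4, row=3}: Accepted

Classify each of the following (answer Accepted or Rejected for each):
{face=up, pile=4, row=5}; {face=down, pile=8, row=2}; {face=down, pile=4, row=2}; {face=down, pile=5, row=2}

Accepted, Rejected, Rejected, Rejected

Comparing the two groups points to one rule — face is up.
{face=up, pile=4, row=5}: face is up, fits → Accepted.
{face=down, pile=8, row=2}: face is down, does not pass → Rejected.
{face=down, pile=4, row=2}: face is down, does not pass → Rejected.
{face=down, pile=5, row=2}: face is down, does not pass → Rejected.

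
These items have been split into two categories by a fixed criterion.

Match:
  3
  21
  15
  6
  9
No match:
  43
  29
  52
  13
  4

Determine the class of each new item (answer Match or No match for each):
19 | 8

No match, No match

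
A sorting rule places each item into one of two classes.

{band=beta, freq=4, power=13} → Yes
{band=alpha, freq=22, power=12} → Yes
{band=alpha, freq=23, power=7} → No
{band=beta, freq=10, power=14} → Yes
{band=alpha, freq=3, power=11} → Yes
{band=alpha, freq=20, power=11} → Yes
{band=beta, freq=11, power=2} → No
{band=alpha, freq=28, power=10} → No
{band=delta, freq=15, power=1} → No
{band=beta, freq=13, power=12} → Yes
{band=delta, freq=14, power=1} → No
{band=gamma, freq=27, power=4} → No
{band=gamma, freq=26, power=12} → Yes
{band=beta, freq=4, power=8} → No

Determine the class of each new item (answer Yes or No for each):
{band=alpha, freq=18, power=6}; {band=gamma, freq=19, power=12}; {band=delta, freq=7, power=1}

The common property of the 'Yes' items is: power ≥ 11. No 'No' item has it.
No: {band=alpha, freq=18, power=6}, since power = 6. Yes: {band=gamma, freq=19, power=12}, since power = 12. No: {band=delta, freq=7, power=1}, since power = 1.

No, Yes, No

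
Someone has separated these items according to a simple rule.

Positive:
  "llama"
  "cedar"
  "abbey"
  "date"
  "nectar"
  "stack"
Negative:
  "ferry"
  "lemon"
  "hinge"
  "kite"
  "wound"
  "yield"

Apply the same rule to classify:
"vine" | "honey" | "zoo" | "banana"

Negative, Negative, Negative, Positive

Looking at the examples, the only property every 'Positive' case has and every 'Negative' case lacks is: contains 'a'.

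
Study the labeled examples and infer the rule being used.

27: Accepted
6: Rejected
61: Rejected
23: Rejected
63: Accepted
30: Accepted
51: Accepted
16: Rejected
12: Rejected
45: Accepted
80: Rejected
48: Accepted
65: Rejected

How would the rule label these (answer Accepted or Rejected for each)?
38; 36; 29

Rejected, Accepted, Rejected

All 'Accepted' examples share one property — multiple of 3 AND at least 16 — and every 'Rejected' example lacks it.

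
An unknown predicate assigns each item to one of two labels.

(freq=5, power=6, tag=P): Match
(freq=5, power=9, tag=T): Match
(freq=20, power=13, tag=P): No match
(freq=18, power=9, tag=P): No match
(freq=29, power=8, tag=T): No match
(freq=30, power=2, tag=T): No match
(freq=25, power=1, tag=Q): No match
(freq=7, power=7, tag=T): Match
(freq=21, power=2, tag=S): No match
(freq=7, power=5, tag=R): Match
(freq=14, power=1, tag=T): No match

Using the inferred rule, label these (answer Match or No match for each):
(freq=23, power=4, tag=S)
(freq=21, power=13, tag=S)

The pattern is that an item is 'Match' exactly when: freq ≤ 7.
(freq=23, power=4, tag=S) → freq = 23 → No match. (freq=21, power=13, tag=S) → freq = 21 → No match.

No match, No match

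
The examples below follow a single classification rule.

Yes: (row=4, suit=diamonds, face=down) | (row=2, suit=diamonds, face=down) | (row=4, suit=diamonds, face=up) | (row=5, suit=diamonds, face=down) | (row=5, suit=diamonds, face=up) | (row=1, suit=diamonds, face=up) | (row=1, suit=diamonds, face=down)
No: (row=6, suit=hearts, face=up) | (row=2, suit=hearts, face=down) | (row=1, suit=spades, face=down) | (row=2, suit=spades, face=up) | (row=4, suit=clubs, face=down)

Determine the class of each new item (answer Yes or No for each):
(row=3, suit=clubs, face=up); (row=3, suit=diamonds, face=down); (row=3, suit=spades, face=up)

The distinguishing property — suit is diamonds — holds for all the 'Yes' cases and none of the 'No' cases.
(row=3, suit=clubs, face=up) — suit is clubs, hence No.
(row=3, suit=diamonds, face=down) — suit is diamonds, hence Yes.
(row=3, suit=spades, face=up) — suit is spades, hence No.

No, Yes, No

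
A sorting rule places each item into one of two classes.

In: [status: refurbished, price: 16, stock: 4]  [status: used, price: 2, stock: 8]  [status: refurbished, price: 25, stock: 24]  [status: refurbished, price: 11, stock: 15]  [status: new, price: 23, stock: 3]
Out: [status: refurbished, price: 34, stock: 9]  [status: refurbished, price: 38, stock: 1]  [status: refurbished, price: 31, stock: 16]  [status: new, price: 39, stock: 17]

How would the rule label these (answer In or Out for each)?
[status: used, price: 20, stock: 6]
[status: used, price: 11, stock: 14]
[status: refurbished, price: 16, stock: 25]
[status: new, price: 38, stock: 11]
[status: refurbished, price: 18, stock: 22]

In, In, In, Out, In

One predicate separates the groups cleanly: price ≤ 25.
In: [status: used, price: 20, stock: 6], since price = 20.
In: [status: used, price: 11, stock: 14], since price = 11.
In: [status: refurbished, price: 16, stock: 25], since price = 16.
Out: [status: new, price: 38, stock: 11], since price = 38.
In: [status: refurbished, price: 18, stock: 22], since price = 18.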